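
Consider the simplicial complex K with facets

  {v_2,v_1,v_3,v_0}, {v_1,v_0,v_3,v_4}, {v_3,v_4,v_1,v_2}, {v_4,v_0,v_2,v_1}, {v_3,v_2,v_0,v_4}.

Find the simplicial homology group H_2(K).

H_2 ≅ 0.

Take the total order v_0 < v_1 < v_2 < v_3 < v_4 on the vertex set. Then K (dimension 3) consists of the simplices:

  0-simplices (5): [v_0], [v_1], [v_2], [v_3], [v_4]
  1-simplices (10): [v_0,v_1], [v_0,v_2], [v_0,v_3], [v_0,v_4], [v_1,v_2], [v_1,v_3], [v_1,v_4], [v_2,v_3], [v_2,v_4], [v_3,v_4]
  2-simplices (10): [v_0,v_1,v_2], [v_0,v_1,v_3], [v_0,v_1,v_4], [v_0,v_2,v_3], [v_0,v_2,v_4], [v_0,v_3,v_4], [v_1,v_2,v_3], [v_1,v_2,v_4], [v_1,v_3,v_4], [v_2,v_3,v_4]
  3-simplices (5): [v_0,v_1,v_2,v_3], [v_0,v_1,v_2,v_4], [v_0,v_1,v_3,v_4], [v_0,v_2,v_3,v_4], [v_1,v_2,v_3,v_4]

Hence C_0 ≅ Z^5, C_1 ≅ Z^10, C_2 ≅ Z^10, C_3 ≅ Z^5.

Boundary ∂_1: C_1 → C_0 sends each edge [p,q] (with p < q) to q − p. For instance
  ∂[v_3,v_4] = [v_4] − [v_3].
As a 5×10 matrix over Z this has rank 4, with invariant factors (1,1,1,1).

∂_2: C_2 → C_1 acts by ∂[p,q,r] = [q,r] − [p,r] + [p,q]. For instance
  ∂[v_0,v_2,v_4] = [v_2,v_4] − [v_0,v_4] + [v_0,v_2],
  ∂[v_0,v_1,v_4] = [v_1,v_4] − [v_0,v_4] + [v_0,v_1].
The 10×10 boundary matrix has rank 6 and Smith normal form diag(1,1,1,1,1,1).

Boundary ∂_3: C_3 → C_2 sends each 3-simplex σ to the alternating sum Σ_i (−1)^i (σ with its i-th vertex removed). For instance
  ∂[v_0,v_2,v_3,v_4] = [v_2,v_3,v_4] − [v_0,v_3,v_4] + [v_0,v_2,v_4] − [v_0,v_2,v_3],
  ∂[v_1,v_2,v_3,v_4] = [v_2,v_3,v_4] − [v_1,v_3,v_4] + [v_1,v_2,v_4] − [v_1,v_2,v_3].
The resulting 10×5 matrix has rank 4, and its Smith normal form has invariant factors (1,1,1,1).

Reading off H_k = ker ∂_k / im ∂_{k+1}:

  H_2: rank ker ∂_2 − rank ∂_3 = (10 − 6) − 4 = 0, and the invariant factors of ∂_3 are all 1, so H_2 ≅ 0.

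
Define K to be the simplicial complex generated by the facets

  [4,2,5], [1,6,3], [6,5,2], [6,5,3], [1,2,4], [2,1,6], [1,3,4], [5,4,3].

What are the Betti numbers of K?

We work with the vertex ordering 1 < 2 < 3 < 4 < 5 < 6. The simplices of K, each written with vertices in increasing order, are:

  0-simplices (6): [1], [2], [3], [4], [5], [6]
  1-simplices (12): [1,2], [1,3], [1,4], [1,6], [2,4], [2,5], [2,6], [3,4], [3,5], [3,6], [4,5], [5,6]
  2-simplices (8): [1,2,4], [1,2,6], [1,3,4], [1,3,6], [2,4,5], [2,5,6], [3,4,5], [3,5,6]

Hence C_0 ≅ Z^6, C_1 ≅ Z^12, C_2 ≅ Z^8.

The boundary map ∂_1: C_1 → C_0 maps an edge to its endpoints' difference, ∂[p,q] = q − p. For instance
  ∂[2,6] = [6] − [2].
The resulting 6×12 matrix has rank 5, and its Smith normal form has invariant factors (1,1,1,1,1).

∂_2: C_2 → C_1 sends each 2-simplex [p,q,r] to [q,r] − [p,r] + [p,q]. For instance
  ∂[3,5,6] = [5,6] − [3,6] + [3,5],
  ∂[1,3,6] = [3,6] − [1,6] + [1,3].
As a 12×8 matrix over Z this has rank 7, with invariant factors (1,1,1,1,1,1,1).

Now H_k = ker ∂_k / im ∂_{k+1}, so:

  H_0: rank C_0 − rank ∂_1 = 6 − 5 = 1, and the invariant factors of ∂_1 are all 1, so H_0 ≅ Z.
  H_1: rank ker ∂_1 − rank ∂_2 = (12 − 5) − 7 = 0, and the invariant factors of ∂_2 are all 1, so H_1 ≅ 0.
  H_2: rank ker ∂_2 − rank ∂_3 = (8 − 7) − 0 = 1, and there is no ∂_3, so H_2 ≅ Z.

Hence the Betti numbers are b_0 = 1, b_1 = 0, b_2 = 1.

b_0 = 1, b_1 = 0, b_2 = 1.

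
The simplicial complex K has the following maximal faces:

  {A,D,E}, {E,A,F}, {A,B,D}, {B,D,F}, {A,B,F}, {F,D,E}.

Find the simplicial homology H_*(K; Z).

H_0 ≅ Z,  H_1 = 0,  H_2 ≅ Z.

Order the vertices as A < B < D < E < F. Listing each simplex with vertices in this order, K has dimension 2 with simplices:

  0-simplices (5): A, B, D, E, F
  1-simplices (9): AB, AD, AE, AF, BD, BF, DE, DF, EF
  2-simplices (6): ABD, ABF, ADE, AEF, BDF, DEF

Hence C_0 ≅ Z^5, C_1 ≅ Z^9, C_2 ≅ Z^6.

∂_1: C_1 → C_0 is given by ∂[p,q] = [q] − [p].
The 5×9 boundary matrix has rank 4 and Smith normal form diag(1,1,1,1).

∂_2: C_2 → C_1 sends each 2-simplex [p,q,r] to [q,r] − [p,r] + [p,q]. For instance
  ∂ABF = BF − AF + AB,
  ∂ADE = DE − AE + AD.
This gives a 9×6 integer matrix of rank 5; reducing to Smith normal form yields diagonal entries (1,1,1,1,1).

Computing H_k = (kernel of ∂_k) / (image of ∂_{k+1}):

  H_0: rank C_0 − rank ∂_1 = 5 − 4 = 1, and the invariant factors of ∂_1 are all 1, so H_0 = Z.
  H_1: rank ker ∂_1 − rank ∂_2 = (9 − 4) − 5 = 0, and the invariant factors of ∂_2 are all 1, so H_1 = 0.
  H_2: rank ker ∂_2 − rank ∂_3 = (6 − 5) − 0 = 1, and there is no ∂_3, so H_2 = Z.

(K is a triangulation of the 2-sphere S^2.)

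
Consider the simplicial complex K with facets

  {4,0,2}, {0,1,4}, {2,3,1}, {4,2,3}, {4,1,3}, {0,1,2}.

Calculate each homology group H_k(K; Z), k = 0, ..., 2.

H_0 ≅ Z,  H_1 = 0,  H_2 ≅ Z.

K has 5 vertices, 9 edges, 6 triangles.
rank ∂_0 = 0, rank ∂_1 = 4 ⇒ b_0 = 5 − 0 − 4 = 1; all invariant factors of ∂_1 are 1 so no torsion. So H_0 ≅ Z.
rank ∂_1 = 4, rank ∂_2 = 5 ⇒ b_1 = 9 − 4 − 5 = 0; all invariant factors of ∂_2 are 1 so no torsion. So H_1 ≅ 0.
rank ∂_2 = 5, rank ∂_3 = 0 ⇒ b_2 = 6 − 5 − 0 = 1. So H_2 ≅ Z.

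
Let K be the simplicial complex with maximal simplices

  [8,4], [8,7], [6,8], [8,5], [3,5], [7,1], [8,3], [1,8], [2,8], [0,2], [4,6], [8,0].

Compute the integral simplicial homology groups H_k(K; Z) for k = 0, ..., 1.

H_0 ≅ Z,  H_1 ≅ Z^4.

We work with the vertex ordering 0 < 1 < 2 < 3 < 4 < 5 < 6 < 7 < 8. The simplices of K, each written with vertices in increasing order, are:

  0-simplices (9): [0], [1], [2], [3], [4], [5], [6], [7], [8]
  1-simplices (12): [0,2], [0,8], [1,7], [1,8], [2,8], [3,5], [3,8], [4,6], [4,8], [5,8], [6,8], [7,8]

so the chain groups are C_0 ≅ Z^9, C_1 ≅ Z^12.

The boundary map ∂_1: C_1 → C_0 maps an edge to its endpoints' difference, ∂[p,q] = q − p.
As a 9×12 matrix over Z this has rank 8, with invariant factors (1,1,1,1,1,1,1,1).

From H_k ≅ ker(∂_k) / im(∂_{k+1}) we obtain:

  H_0: rank C_0 − rank ∂_1 = 9 − 8 = 1, and the invariant factors of ∂_1 are all 1, so H_0 ≅ Z.
  H_1: rank ker ∂_1 − rank ∂_2 = (12 − 8) − 0 = 4, and there is no ∂_2, so H_1 ≅ Z^4.

(K is a triangulation of a wedge of 4 circles.)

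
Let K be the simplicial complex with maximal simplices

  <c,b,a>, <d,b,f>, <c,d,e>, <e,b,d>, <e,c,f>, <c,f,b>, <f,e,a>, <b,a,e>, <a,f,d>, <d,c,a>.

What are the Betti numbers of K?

Take the total order a < b < c < d < e < f on the vertex set. Then K (dimension 2) consists of the simplices:

  0-simplices (6): a, b, c, d, e, f
  1-simplices (15): ab, ac, ad, ae, af, bc, bd, be, bf, cd, ce, cf, de, df, ef
  2-simplices (10): abc, abe, acd, adf, aef, bcf, bde, bdf, cde, cef

giving chain groups C_0 ≅ Z^6, C_1 ≅ Z^15, C_2 ≅ Z^10.

The boundary map ∂_1: C_1 → C_0 is given by ∂[p,q] = [q] − [p].
The 6×15 boundary matrix has rank 5 and Smith normal form diag(1,1,1,1,1).

∂_2: C_2 → C_1 sends each 2-simplex [p,q,r] to [q,r] − [p,r] + [p,q]. For instance
  ∂adf = df − af + ad,
  ∂cef = ef − cf + ce.
The 15×10 boundary matrix has rank 10 and Smith normal form diag(1,1,1,1,1,1,1,1,1,2).

Now H_k = ker ∂_k / im ∂_{k+1}, so:

  H_0: rank C_0 − rank ∂_1 = 6 − 5 = 1, and the invariant factors of ∂_1 are all 1, so H_0 = Z.
  H_1: rank ker ∂_1 − rank ∂_2 = (15 − 5) − 10 = 0, and ∂_2 has invariant factor 2 > 1, so H_1 = Z/2Z.
  H_2: rank ker ∂_2 − rank ∂_3 = (10 − 10) − 0 = 0, and there is no ∂_3, so H_2 = 0.

As a check, the Euler characteristic is 6 − 15 + 10 = 1, which agrees with 1 − 0 + 0 = 1.
(K is a triangulation of the real projective plane RP^2.)

Hence the Betti numbers are b_0 = 1, b_1 = 0, b_2 = 0.

b_0 = 1, b_1 = 0, b_2 = 0.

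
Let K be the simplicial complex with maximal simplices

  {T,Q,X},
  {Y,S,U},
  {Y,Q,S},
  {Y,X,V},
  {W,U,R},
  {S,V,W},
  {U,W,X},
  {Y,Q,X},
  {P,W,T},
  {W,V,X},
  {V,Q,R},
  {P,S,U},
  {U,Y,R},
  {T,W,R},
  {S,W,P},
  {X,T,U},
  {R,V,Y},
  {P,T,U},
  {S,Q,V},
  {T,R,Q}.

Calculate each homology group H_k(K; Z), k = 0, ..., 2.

H_0 = Z,  H_1 = Z ⊕ Z_2,  H_2 = 0.

Take the total order P < Q < R < S < T < U < V < W < X < Y on the vertex set. Then K (dimension 2) consists of the simplices:

  0-simplices (10): P, Q, R, S, T, U, V, W, X, Y
  1-simplices (30): PS, PT, PU, PW, QR, QS, QT, QV, QX, QY, RT, RU, RV, RW, RY, SU, SV, SW, SY, TU, TW, TX, UW, UX, UY, VW, VX, VY, WX, XY
  2-simplices (20): PSU, PSW, PTU, PTW, QRT, QRV, QSV, QSY, QTX, QXY, RTW, RUW, RUY, RVY, SUY, SVW, TUX, UWX, VWX, VXY

Hence C_0 ≅ Z^10, C_1 ≅ Z^30, C_2 ≅ Z^20.

∂_1: C_1 → C_0 sends each edge [p,q] (with p < q) to q − p. For instance
  ∂QR = R − Q.
The 10×30 boundary matrix has rank 9 and Smith normal form diag(1,1,1,1,1,1,1,1,1).

∂_2: C_2 → C_1 maps a triangle to the signed sum of its edges. For instance
  ∂TUX = UX − TX + TU,
  ∂UWX = WX − UX + UW.
As a 30×20 matrix over Z this has rank 20, with invariant factors (1,1,1,1,1,1,1,1,1,1,1,1,1,1,1,1,1,1,1,2).

Now H_k = ker ∂_k / im ∂_{k+1}, so:

  H_0: rank C_0 − rank ∂_1 = 10 − 9 = 1, and the invariant factors of ∂_1 are all 1, so H_0 ≅ Z.
  H_1: rank ker ∂_1 − rank ∂_2 = (30 − 9) − 20 = 1, and ∂_2 has invariant factor 2 > 1, so H_1 ≅ Z ⊕ Z_2.
  H_2: rank ker ∂_2 − rank ∂_3 = (20 − 20) − 0 = 0, and there is no ∂_3, so H_2 ≅ 0.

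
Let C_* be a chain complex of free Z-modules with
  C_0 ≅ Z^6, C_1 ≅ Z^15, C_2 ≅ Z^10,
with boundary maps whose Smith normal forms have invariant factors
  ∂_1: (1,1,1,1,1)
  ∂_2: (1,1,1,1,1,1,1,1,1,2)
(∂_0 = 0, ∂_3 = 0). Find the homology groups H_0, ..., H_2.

H_0 ≅ Z,  H_1 ≅ Z/2,  H_2 = 0.

H_0: b_0 = 6 − 0 − 5 = 1; torsion from ∂_1 factors > 1: none. So H_0 ≅ Z.
H_1: b_1 = 15 − 5 − 10 = 0; torsion from ∂_2 factors > 1: [2]. So H_1 ≅ Z/2.
H_2: b_2 = 10 − 10 − 0 = 0; torsion from ∂_3 factors > 1: none. So H_2 ≅ 0.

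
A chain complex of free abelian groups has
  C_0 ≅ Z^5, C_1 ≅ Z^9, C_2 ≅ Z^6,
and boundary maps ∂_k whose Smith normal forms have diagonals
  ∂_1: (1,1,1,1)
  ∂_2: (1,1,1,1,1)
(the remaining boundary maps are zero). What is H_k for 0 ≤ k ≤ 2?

H_0 = Z,  H_1 = 0,  H_2 = Z.

H_0: b_0 = 5 − 0 − 4 = 1; torsion from ∂_1 factors > 1: none. So H_0 = Z.
H_1: b_1 = 9 − 4 − 5 = 0; torsion from ∂_2 factors > 1: none. So H_1 = 0.
H_2: b_2 = 6 − 5 − 0 = 1; torsion from ∂_3 factors > 1: none. So H_2 = Z.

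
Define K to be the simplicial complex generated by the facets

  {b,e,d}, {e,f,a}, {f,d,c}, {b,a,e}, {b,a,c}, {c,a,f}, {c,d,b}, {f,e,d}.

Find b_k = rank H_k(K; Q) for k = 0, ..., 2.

b_0 = 1, b_1 = 0, b_2 = 1.

Take the total order a < b < c < d < e < f on the vertex set. Then K (dimension 2) consists of the simplices:

  0-simplices (6): a, b, c, d, e, f
  1-simplices (12): ab, ac, ae, af, bc, bd, be, cd, cf, de, df, ef
  2-simplices (8): abc, abe, acf, aef, bcd, bde, cdf, def

giving chain groups C_0 ≅ Z^6, C_1 ≅ Z^12, C_2 ≅ Z^8.

The boundary map ∂_1: C_1 → C_0 is given by ∂[p,q] = [q] − [p]. For instance
  ∂ef = f − e.
The resulting 6×12 matrix has rank 5, and its Smith normal form has invariant factors (1,1,1,1,1).

Boundary ∂_2: C_2 → C_1 acts by ∂[p,q,r] = [q,r] − [p,r] + [p,q]. For instance
  ∂acf = cf − af + ac,
  ∂cdf = df − cf + cd.
The resulting 12×8 matrix has rank 7, and its Smith normal form has invariant factors (1,1,1,1,1,1,1).

Now H_k = ker ∂_k / im ∂_{k+1}, so:

  H_0: rank C_0 − rank ∂_1 = 6 − 5 = 1, and the invariant factors of ∂_1 are all 1, so H_0 = Z.
  H_1: rank ker ∂_1 − rank ∂_2 = (12 − 5) − 7 = 0, and the invariant factors of ∂_2 are all 1, so H_1 = 0.
  H_2: rank ker ∂_2 − rank ∂_3 = (8 − 7) − 0 = 1, and there is no ∂_3, so H_2 = Z.

As a check, the Euler characteristic is 6 − 12 + 8 = 2, which agrees with 1 − 0 + 1 = 2.

Hence the Betti numbers are b_0 = 1, b_1 = 0, b_2 = 1.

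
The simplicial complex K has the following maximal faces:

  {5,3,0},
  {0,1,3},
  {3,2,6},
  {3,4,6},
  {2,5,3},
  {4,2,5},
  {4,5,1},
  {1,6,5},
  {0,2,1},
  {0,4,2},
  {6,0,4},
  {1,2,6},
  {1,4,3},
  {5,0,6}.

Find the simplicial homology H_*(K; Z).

H_0 = Z,  H_1 = Z^2,  H_2 = Z.

Take the total order 0 < 1 < 2 < 3 < 4 < 5 < 6 on the vertex set. Then K (dimension 2) consists of the simplices:

  0-simplices (7): [0], [1], [2], [3], [4], [5], [6]
  1-simplices (21): [0,1], [0,2], [0,3], [0,4], [0,5], [0,6], [1,2], [1,3], [1,4], [1,5], [1,6], [2,3], [2,4], [2,5], [2,6], [3,4], [3,5], [3,6], [4,5], [4,6], [5,6]
  2-simplices (14): [0,1,2], [0,1,3], [0,2,4], [0,3,5], [0,4,6], [0,5,6], [1,2,6], [1,3,4], [1,4,5], [1,5,6], [2,3,5], [2,3,6], [2,4,5], [3,4,6]

so the chain groups are C_0 ≅ Z^7, C_1 ≅ Z^21, C_2 ≅ Z^14.

Boundary ∂_1: C_1 → C_0 sends each edge [p,q] (with p < q) to q − p. For instance
  ∂[0,4] = [4] − [0].
The resulting 7×21 matrix has rank 6, and its Smith normal form has invariant factors (1,1,1,1,1,1).

Boundary ∂_2: C_2 → C_1 sends each 2-simplex [p,q,r] to [q,r] − [p,r] + [p,q]. For instance
  ∂[2,3,5] = [3,5] − [2,5] + [2,3],
  ∂[0,3,5] = [3,5] − [0,5] + [0,3].
This gives a 21×14 integer matrix of rank 13; reducing to Smith normal form yields diagonal entries (1,1,1,1,1,1,1,1,1,1,1,1,1).

Reading off H_k = ker ∂_k / im ∂_{k+1}:

  H_0: rank C_0 − rank ∂_1 = 7 − 6 = 1, and the invariant factors of ∂_1 are all 1, so H_0 ≅ Z.
  H_1: rank ker ∂_1 − rank ∂_2 = (21 − 6) − 13 = 2, and the invariant factors of ∂_2 are all 1, so H_1 ≅ Z^2.
  H_2: rank ker ∂_2 − rank ∂_3 = (14 − 13) − 0 = 1, and there is no ∂_3, so H_2 ≅ Z.

(K is a triangulation of the torus T^2.)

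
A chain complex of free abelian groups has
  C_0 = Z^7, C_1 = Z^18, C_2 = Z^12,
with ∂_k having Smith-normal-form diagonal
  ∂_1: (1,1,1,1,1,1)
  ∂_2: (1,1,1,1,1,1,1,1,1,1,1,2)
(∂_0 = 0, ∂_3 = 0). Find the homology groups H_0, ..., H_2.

H_0 = Z,  H_1 = Z/2,  H_2 = 0.

H_0: b_0 = 7 − 0 − 6 = 1; torsion from ∂_1 factors > 1: none. So H_0 = Z.
H_1: b_1 = 18 − 6 − 12 = 0; torsion from ∂_2 factors > 1: [2]. So H_1 = Z/2.
H_2: b_2 = 12 − 12 − 0 = 0; torsion from ∂_3 factors > 1: none. So H_2 = 0.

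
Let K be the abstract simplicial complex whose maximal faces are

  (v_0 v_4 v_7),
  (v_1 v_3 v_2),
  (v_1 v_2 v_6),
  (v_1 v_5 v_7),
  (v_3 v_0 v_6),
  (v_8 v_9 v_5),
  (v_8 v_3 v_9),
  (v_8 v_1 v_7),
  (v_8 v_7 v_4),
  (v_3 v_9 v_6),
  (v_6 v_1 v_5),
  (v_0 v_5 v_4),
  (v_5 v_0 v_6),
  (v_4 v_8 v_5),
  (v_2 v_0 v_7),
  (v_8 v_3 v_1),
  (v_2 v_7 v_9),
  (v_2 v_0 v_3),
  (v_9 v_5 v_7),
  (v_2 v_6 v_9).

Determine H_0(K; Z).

K has 10 vertices, 30 edges, 20 triangles.
rank ∂_0 = 0, rank ∂_1 = 9 ⇒ b_0 = 10 − 0 − 9 = 1; all invariant factors of ∂_1 are 1 so no torsion. So H_0 = Z.

H_0 ≅ Z.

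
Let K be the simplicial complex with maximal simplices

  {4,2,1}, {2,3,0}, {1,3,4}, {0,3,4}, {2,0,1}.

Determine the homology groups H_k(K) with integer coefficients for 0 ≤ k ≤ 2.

H_0 ≅ Z,  H_1 ≅ Z,  H_2 = 0.

Take the total order 0 < 1 < 2 < 3 < 4 on the vertex set. Then K (dimension 2) consists of the simplices:

  0-simplices (5): [0], [1], [2], [3], [4]
  1-simplices (10): [0,1], [0,2], [0,3], [0,4], [1,2], [1,3], [1,4], [2,3], [2,4], [3,4]
  2-simplices (5): [0,1,2], [0,2,3], [0,3,4], [1,2,4], [1,3,4]

giving chain groups C_0 ≅ Z^5, C_1 ≅ Z^10, C_2 ≅ Z^5.

∂_1: C_1 → C_0 sends each edge [p,q] (with p < q) to q − p. For instance
  ∂[0,1] = [1] − [0].
This gives a 5×10 integer matrix of rank 4; reducing to Smith normal form yields diagonal entries (1,1,1,1).

∂_2: C_2 → C_1 maps a triangle to the signed sum of its edges. For instance
  ∂[0,3,4] = [3,4] − [0,4] + [0,3],
  ∂[0,2,3] = [2,3] − [0,3] + [0,2].
As a 10×5 matrix over Z this has rank 5, with invariant factors (1,1,1,1,1).

From H_k ≅ ker(∂_k) / im(∂_{k+1}) we obtain:

  H_0: rank C_0 − rank ∂_1 = 5 − 4 = 1, and the invariant factors of ∂_1 are all 1, so H_0 ≅ Z.
  H_1: rank ker ∂_1 − rank ∂_2 = (10 − 4) − 5 = 1, and the invariant factors of ∂_2 are all 1, so H_1 ≅ Z.
  H_2: rank ker ∂_2 − rank ∂_3 = (5 − 5) − 0 = 0, and there is no ∂_3, so H_2 ≅ 0.

As a check, the Euler characteristic is 5 − 10 + 5 = 0, which agrees with 1 − 1 + 0 = 0.
(K is a triangulation of the Möbius band.)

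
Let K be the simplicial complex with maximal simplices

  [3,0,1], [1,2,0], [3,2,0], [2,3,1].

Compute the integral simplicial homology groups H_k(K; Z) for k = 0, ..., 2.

Take the total order 0 < 1 < 2 < 3 on the vertex set. Then K (dimension 2) consists of the simplices:

  0-simplices (4): [0], [1], [2], [3]
  1-simplices (6): [0,1], [0,2], [0,3], [1,2], [1,3], [2,3]
  2-simplices (4): [0,1,2], [0,1,3], [0,2,3], [1,2,3]

giving chain groups C_0 ≅ Z^4, C_1 ≅ Z^6, C_2 ≅ Z^4.

The boundary map ∂_1: C_1 → C_0 is given by ∂[p,q] = [q] − [p].
As a 4×6 matrix over Z this has rank 3, with invariant factors (1,1,1).

∂_2: C_2 → C_1 maps a triangle to the signed sum of its edges. For instance
  ∂[0,1,3] = [1,3] − [0,3] + [0,1],
  ∂[0,2,3] = [2,3] − [0,3] + [0,2].
The resulting 6×4 matrix has rank 3, and its Smith normal form has invariant factors (1,1,1).

Now H_k = ker ∂_k / im ∂_{k+1}, so:

  H_0: rank C_0 − rank ∂_1 = 4 − 3 = 1, and the invariant factors of ∂_1 are all 1, so H_0 = Z.
  H_1: rank ker ∂_1 − rank ∂_2 = (6 − 3) − 3 = 0, and the invariant factors of ∂_2 are all 1, so H_1 = 0.
  H_2: rank ker ∂_2 − rank ∂_3 = (4 − 3) − 0 = 1, and there is no ∂_3, so H_2 = Z.

H_0 ≅ Z,  H_1 = 0,  H_2 ≅ Z.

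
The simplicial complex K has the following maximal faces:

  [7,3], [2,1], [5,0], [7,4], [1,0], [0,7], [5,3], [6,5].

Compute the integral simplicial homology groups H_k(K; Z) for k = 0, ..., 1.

Fix the vertex order 0 < 1 < 2 < 3 < 4 < 5 < 6 < 7 and write every simplex with vertices in increasing order. Then dim K = 1 and the simplices of K are:

  0-simplices (8): [0], [1], [2], [3], [4], [5], [6], [7]
  1-simplices (8): [0,1], [0,5], [0,7], [1,2], [3,5], [3,7], [4,7], [5,6]

so the chain groups are C_0 ≅ Z^8, C_1 ≅ Z^8.

Boundary ∂_1: C_1 → C_0 sends each edge [p,q] (with p < q) to q − p. For instance
  ∂[3,7] = [7] − [3].
As a 8×8 matrix over Z this has rank 7, with invariant factors (1,1,1,1,1,1,1).

Computing H_k = (kernel of ∂_k) / (image of ∂_{k+1}):

  H_0: rank C_0 − rank ∂_1 = 8 − 7 = 1, and the invariant factors of ∂_1 are all 1, so H_0 ≅ Z.
  H_1: rank ker ∂_1 − rank ∂_2 = (8 − 7) − 0 = 1, and there is no ∂_2, so H_1 ≅ Z.

As a check, the Euler characteristic is 8 − 8 = 0, which agrees with 1 − 1 = 0.

H_0 = Z,  H_1 = Z.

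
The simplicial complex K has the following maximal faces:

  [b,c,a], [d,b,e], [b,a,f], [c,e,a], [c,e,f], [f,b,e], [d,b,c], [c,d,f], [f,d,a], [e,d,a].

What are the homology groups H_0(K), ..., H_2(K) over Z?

Take the total order a < b < c < d < e < f on the vertex set. Then K (dimension 2) consists of the simplices:

  0-simplices (6): a, b, c, d, e, f
  1-simplices (15): ab, ac, ad, ae, af, bc, bd, be, bf, cd, ce, cf, de, df, ef
  2-simplices (10): abc, abf, ace, ade, adf, bcd, bde, bef, cdf, cef

so the chain groups are C_0 ≅ Z^6, C_1 ≅ Z^15, C_2 ≅ Z^10.

The boundary map ∂_1: C_1 → C_0 is given by ∂[p,q] = [q] − [p].
The 6×15 boundary matrix has rank 5 and Smith normal form diag(1,1,1,1,1).

Boundary ∂_2: C_2 → C_1 sends each 2-simplex [p,q,r] to [q,r] − [p,r] + [p,q]. For instance
  ∂cdf = df − cf + cd,
  ∂bde = de − be + bd.
As a 15×10 matrix over Z this has rank 10, with invariant factors (1,1,1,1,1,1,1,1,1,2).

Now H_k = ker ∂_k / im ∂_{k+1}, so:

  H_0: rank C_0 − rank ∂_1 = 6 − 5 = 1, and the invariant factors of ∂_1 are all 1, so H_0 = Z.
  H_1: rank ker ∂_1 − rank ∂_2 = (15 − 5) − 10 = 0, and ∂_2 has invariant factor 2 > 1, so H_1 = Z_2.
  H_2: rank ker ∂_2 − rank ∂_3 = (10 − 10) − 0 = 0, and there is no ∂_3, so H_2 = 0.

(K is a triangulation of the real projective plane RP^2.)

H_0 ≅ Z,  H_1 ≅ Z_2,  H_2 = 0.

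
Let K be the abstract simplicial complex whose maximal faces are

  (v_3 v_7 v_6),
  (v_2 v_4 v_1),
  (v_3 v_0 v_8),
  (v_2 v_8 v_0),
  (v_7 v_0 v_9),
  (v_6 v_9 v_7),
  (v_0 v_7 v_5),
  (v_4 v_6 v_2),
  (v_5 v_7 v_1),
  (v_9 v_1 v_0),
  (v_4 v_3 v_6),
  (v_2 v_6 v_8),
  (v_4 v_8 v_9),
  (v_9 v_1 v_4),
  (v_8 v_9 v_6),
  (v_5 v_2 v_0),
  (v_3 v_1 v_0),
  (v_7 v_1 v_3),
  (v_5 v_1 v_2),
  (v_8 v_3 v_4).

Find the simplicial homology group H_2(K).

We work with the vertex ordering v_0 < v_1 < v_2 < v_3 < v_4 < v_5 < v_6 < v_7 < v_8 < v_9. The simplices of K, each written with vertices in increasing order, are:

  0-simplices (10): [v_0], [v_1], [v_2], [v_3], [v_4], [v_5], [v_6], [v_7], [v_8], [v_9]
  1-simplices (30): (30 of them)
  2-simplices (20): (20 of them)

giving chain groups C_0 ≅ Z^10, C_1 ≅ Z^30, C_2 ≅ Z^20.

Boundary ∂_1: C_1 → C_0 is given by ∂[p,q] = [q] − [p]. For instance
  ∂[v_2,v_4] = [v_4] − [v_2].
This gives a 10×30 integer matrix of rank 9; reducing to Smith normal form yields diagonal entries (1,1,1,1,1,1,1,1,1).

The boundary map ∂_2: C_2 → C_1 acts by ∂[p,q,r] = [q,r] − [p,r] + [p,q]. For instance
  ∂[v_0,v_2,v_5] = [v_2,v_5] − [v_0,v_5] + [v_0,v_2],
  ∂[v_6,v_8,v_9] = [v_8,v_9] − [v_6,v_9] + [v_6,v_8].
As a 30×20 matrix over Z this has rank 20, with invariant factors (1,1,1,1,1,1,1,1,1,1,1,1,1,1,1,1,1,1,1,2).

Now H_k = ker ∂_k / im ∂_{k+1}, so:

  H_2: rank ker ∂_2 − rank ∂_3 = (20 − 20) − 0 = 0, and there is no ∂_3, so H_2 ≅ 0.

H_2 ≅ 0.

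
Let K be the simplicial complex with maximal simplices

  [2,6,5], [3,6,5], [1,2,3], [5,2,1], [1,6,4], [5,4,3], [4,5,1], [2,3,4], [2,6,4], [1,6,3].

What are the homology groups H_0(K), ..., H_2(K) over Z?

H_0 ≅ Z,  H_1 ≅ Z/2Z,  H_2 = 0.

K has 6 vertices, 15 edges, 10 triangles.
rank ∂_0 = 0, rank ∂_1 = 5 ⇒ b_0 = 6 − 0 − 5 = 1; all invariant factors of ∂_1 are 1 so no torsion. So H_0 ≅ Z.
rank ∂_1 = 5, rank ∂_2 = 10 ⇒ b_1 = 15 − 5 − 10 = 0; ∂_2 has invariant factor(s) [2] giving torsion. So H_1 ≅ Z/2Z.
rank ∂_2 = 10, rank ∂_3 = 0 ⇒ b_2 = 10 − 10 − 0 = 0. So H_2 ≅ 0.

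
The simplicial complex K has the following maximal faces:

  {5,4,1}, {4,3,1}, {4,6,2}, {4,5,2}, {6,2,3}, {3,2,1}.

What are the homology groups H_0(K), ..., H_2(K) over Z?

Take the total order 1 < 2 < 3 < 4 < 5 < 6 on the vertex set. Then K (dimension 2) consists of the simplices:

  0-simplices (6): [1], [2], [3], [4], [5], [6]
  1-simplices (12): [1,2], [1,3], [1,4], [1,5], [2,3], [2,4], [2,5], [2,6], [3,4], [3,6], [4,5], [4,6]
  2-simplices (6): [1,2,3], [1,3,4], [1,4,5], [2,3,6], [2,4,5], [2,4,6]

giving chain groups C_0 ≅ Z^6, C_1 ≅ Z^12, C_2 ≅ Z^6.

The boundary map ∂_1: C_1 → C_0 maps an edge to its endpoints' difference, ∂[p,q] = q − p. For instance
  ∂[1,3] = [3] − [1].
This gives a 6×12 integer matrix of rank 5; reducing to Smith normal form yields diagonal entries (1,1,1,1,1).

Boundary ∂_2: C_2 → C_1 maps a triangle to the signed sum of its edges. For instance
  ∂[2,4,5] = [4,5] − [2,5] + [2,4],
  ∂[2,3,6] = [3,6] − [2,6] + [2,3].
As a 12×6 matrix over Z this has rank 6, with invariant factors (1,1,1,1,1,1).

From H_k ≅ ker(∂_k) / im(∂_{k+1}) we obtain:

  H_0: rank C_0 − rank ∂_1 = 6 − 5 = 1, and the invariant factors of ∂_1 are all 1, so H_0 = Z.
  H_1: rank ker ∂_1 − rank ∂_2 = (12 − 5) − 6 = 1, and the invariant factors of ∂_2 are all 1, so H_1 = Z.
  H_2: rank ker ∂_2 − rank ∂_3 = (6 − 6) − 0 = 0, and there is no ∂_3, so H_2 = 0.

H_0 = Z,  H_1 = Z,  H_2 = 0.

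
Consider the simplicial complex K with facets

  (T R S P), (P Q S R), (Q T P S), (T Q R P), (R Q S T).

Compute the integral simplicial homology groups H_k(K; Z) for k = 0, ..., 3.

We work with the vertex ordering P < Q < R < S < T. The simplices of K, each written with vertices in increasing order, are:

  0-simplices (5): P, Q, R, S, T
  1-simplices (10): PQ, PR, PS, PT, QR, QS, QT, RS, RT, ST
  2-simplices (10): PQR, PQS, PQT, PRS, PRT, PST, QRS, QRT, QST, RST
  3-simplices (5): PQRS, PQRT, PQST, PRST, QRST

so the chain groups are C_0 ≅ Z^5, C_1 ≅ Z^10, C_2 ≅ Z^10, C_3 ≅ Z^5.

∂_1: C_1 → C_0 sends each edge [p,q] (with p < q) to q − p. For instance
  ∂QS = S − Q.
As a 5×10 matrix over Z this has rank 4, with invariant factors (1,1,1,1).

Boundary ∂_2: C_2 → C_1 sends each 2-simplex [p,q,r] to [q,r] − [p,r] + [p,q]. For instance
  ∂PQS = QS − PS + PQ,
  ∂QRS = RS − QS + QR.
This gives a 10×10 integer matrix of rank 6; reducing to Smith normal form yields diagonal entries (1,1,1,1,1,1).

∂_3: C_3 → C_2 sends each 3-simplex σ to the alternating sum Σ_i (−1)^i (σ with its i-th vertex removed). For instance
  ∂PQST = QST − PST + PQT − PQS,
  ∂PQRT = QRT − PRT + PQT − PQR.
As a 10×5 matrix over Z this has rank 4, with invariant factors (1,1,1,1).

Computing H_k = (kernel of ∂_k) / (image of ∂_{k+1}):

  H_0: rank C_0 − rank ∂_1 = 5 − 4 = 1, and the invariant factors of ∂_1 are all 1, so H_0 ≅ Z.
  H_1: rank ker ∂_1 − rank ∂_2 = (10 − 4) − 6 = 0, and the invariant factors of ∂_2 are all 1, so H_1 ≅ 0.
  H_2: rank ker ∂_2 − rank ∂_3 = (10 − 6) − 4 = 0, and the invariant factors of ∂_3 are all 1, so H_2 ≅ 0.
  H_3: rank ker ∂_3 − rank ∂_4 = (5 − 4) − 0 = 1, and there is no ∂_4, so H_3 ≅ Z.

H_0 = Z,  H_1 = 0,  H_2 = 0,  H_3 = Z.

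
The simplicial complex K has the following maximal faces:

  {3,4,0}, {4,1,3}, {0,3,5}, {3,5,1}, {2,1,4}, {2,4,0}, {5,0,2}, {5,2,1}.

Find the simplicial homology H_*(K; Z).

K has 6 vertices, 12 edges, 8 triangles.
rank ∂_0 = 0, rank ∂_1 = 5 ⇒ b_0 = 6 − 0 − 5 = 1; all invariant factors of ∂_1 are 1 so no torsion. So H_0 = Z.
rank ∂_1 = 5, rank ∂_2 = 7 ⇒ b_1 = 12 − 5 − 7 = 0; all invariant factors of ∂_2 are 1 so no torsion. So H_1 = 0.
rank ∂_2 = 7, rank ∂_3 = 0 ⇒ b_2 = 8 − 7 − 0 = 1. So H_2 = Z.

H_0 = Z,  H_1 = 0,  H_2 = Z.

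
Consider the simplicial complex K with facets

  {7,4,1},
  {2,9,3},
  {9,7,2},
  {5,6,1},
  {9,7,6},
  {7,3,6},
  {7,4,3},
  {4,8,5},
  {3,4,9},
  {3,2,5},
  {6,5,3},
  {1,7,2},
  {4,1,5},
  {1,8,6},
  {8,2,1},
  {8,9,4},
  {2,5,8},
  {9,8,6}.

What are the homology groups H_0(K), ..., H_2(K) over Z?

We work with the vertex ordering 1 < 2 < 3 < 4 < 5 < 6 < 7 < 8 < 9. The simplices of K, each written with vertices in increasing order, are:

  0-simplices (9): [1], [2], [3], [4], [5], [6], [7], [8], [9]
  1-simplices (27): (27 of them)
  2-simplices (18): [1,2,7], [1,2,8], [1,4,5], [1,4,7], [1,5,6], [1,6,8], [2,3,5], [2,3,9], [2,5,8], [2,7,9], [3,4,7], [3,4,9], [3,5,6], [3,6,7], [4,5,8], [4,8,9], [6,7,9], [6,8,9]

Hence C_0 ≅ Z^9, C_1 ≅ Z^27, C_2 ≅ Z^18.

Boundary ∂_1: C_1 → C_0 sends each edge [p,q] (with p < q) to q − p. For instance
  ∂[5,8] = [8] − [5].
This gives a 9×27 integer matrix of rank 8; reducing to Smith normal form yields diagonal entries (1,1,1,1,1,1,1,1).

Boundary ∂_2: C_2 → C_1 sends each 2-simplex [p,q,r] to [q,r] − [p,r] + [p,q]. For instance
  ∂[1,4,5] = [4,5] − [1,5] + [1,4],
  ∂[4,8,9] = [8,9] − [4,9] + [4,8].
This gives a 27×18 integer matrix of rank 18; reducing to Smith normal form yields diagonal entries (1,1,1,1,1,1,1,1,1,1,1,1,1,1,1,1,1,2).

Now H_k = ker ∂_k / im ∂_{k+1}, so:

  H_0: rank C_0 − rank ∂_1 = 9 − 8 = 1, and the invariant factors of ∂_1 are all 1, so H_0 = Z.
  H_1: rank ker ∂_1 − rank ∂_2 = (27 − 8) − 18 = 1, and ∂_2 has invariant factor 2 > 1, so H_1 = Z ⊕ Z/2Z.
  H_2: rank ker ∂_2 − rank ∂_3 = (18 − 18) − 0 = 0, and there is no ∂_3, so H_2 = 0.

As a check, the Euler characteristic is 9 − 27 + 18 = 0, which agrees with 1 − 1 + 0 = 0.

H_0 ≅ Z,  H_1 ≅ Z ⊕ Z/2Z,  H_2 = 0.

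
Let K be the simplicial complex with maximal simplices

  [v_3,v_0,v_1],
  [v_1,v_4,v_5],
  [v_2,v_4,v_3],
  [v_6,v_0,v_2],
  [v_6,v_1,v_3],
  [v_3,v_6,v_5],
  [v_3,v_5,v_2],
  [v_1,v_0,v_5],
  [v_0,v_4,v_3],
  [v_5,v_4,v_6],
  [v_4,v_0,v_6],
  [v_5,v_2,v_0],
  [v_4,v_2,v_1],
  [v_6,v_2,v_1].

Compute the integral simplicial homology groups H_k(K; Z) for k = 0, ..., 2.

Order the vertices as v_0 < v_1 < v_2 < v_3 < v_4 < v_5 < v_6. Listing each simplex with vertices in this order, K has dimension 2 with simplices:

  0-simplices (7): [v_0], [v_1], [v_2], [v_3], [v_4], [v_5], [v_6]
  1-simplices (21): (21 of them)
  2-simplices (14): (14 of them)

Hence C_0 ≅ Z^7, C_1 ≅ Z^21, C_2 ≅ Z^14.

∂_1: C_1 → C_0 is given by ∂[p,q] = [q] − [p]. For instance
  ∂[v_2,v_4] = [v_4] − [v_2].
The 7×21 boundary matrix has rank 6 and Smith normal form diag(1,1,1,1,1,1).

Boundary ∂_2: C_2 → C_1 sends each 2-simplex [p,q,r] to [q,r] − [p,r] + [p,q]. For instance
  ∂[v_4,v_5,v_6] = [v_5,v_6] − [v_4,v_6] + [v_4,v_5],
  ∂[v_0,v_2,v_6] = [v_2,v_6] − [v_0,v_6] + [v_0,v_2].
The resulting 21×14 matrix has rank 13, and its Smith normal form has invariant factors (1,1,1,1,1,1,1,1,1,1,1,1,1).

Computing H_k = (kernel of ∂_k) / (image of ∂_{k+1}):

  H_0: rank C_0 − rank ∂_1 = 7 − 6 = 1, and the invariant factors of ∂_1 are all 1, so H_0 = Z.
  H_1: rank ker ∂_1 − rank ∂_2 = (21 − 6) − 13 = 2, and the invariant factors of ∂_2 are all 1, so H_1 = Z^2.
  H_2: rank ker ∂_2 − rank ∂_3 = (14 − 13) − 0 = 1, and there is no ∂_3, so H_2 = Z.

(K is a triangulation of the torus T^2.)

H_0 = Z,  H_1 = Z^2,  H_2 = Z.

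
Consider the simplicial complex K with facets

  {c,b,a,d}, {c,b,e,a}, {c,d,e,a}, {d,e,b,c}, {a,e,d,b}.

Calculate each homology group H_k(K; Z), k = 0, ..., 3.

Fix the vertex order a < b < c < d < e and write every simplex with vertices in increasing order. Then dim K = 3 and the simplices of K are:

  0-simplices (5): a, b, c, d, e
  1-simplices (10): ab, ac, ad, ae, bc, bd, be, cd, ce, de
  2-simplices (10): abc, abd, abe, acd, ace, ade, bcd, bce, bde, cde
  3-simplices (5): abcd, abce, abde, acde, bcde

Hence C_0 ≅ Z^5, C_1 ≅ Z^10, C_2 ≅ Z^10, C_3 ≅ Z^5.

∂_1: C_1 → C_0 maps an edge to its endpoints' difference, ∂[p,q] = q − p. For instance
  ∂be = e − b.
This gives a 5×10 integer matrix of rank 4; reducing to Smith normal form yields diagonal entries (1,1,1,1).

The boundary map ∂_2: C_2 → C_1 acts by ∂[p,q,r] = [q,r] − [p,r] + [p,q]. For instance
  ∂abd = bd − ad + ab,
  ∂ade = de − ae + ad.
The 10×10 boundary matrix has rank 6 and Smith normal form diag(1,1,1,1,1,1).

The boundary map ∂_3: C_3 → C_2 sends each 3-simplex σ to the alternating sum Σ_i (−1)^i (σ with its i-th vertex removed). For instance
  ∂abce = bce − ace + abe − abc,
  ∂bcde = cde − bde + bce − bcd.
The resulting 10×5 matrix has rank 4, and its Smith normal form has invariant factors (1,1,1,1).

Now H_k = ker ∂_k / im ∂_{k+1}, so:

  H_0: rank C_0 − rank ∂_1 = 5 − 4 = 1, and the invariant factors of ∂_1 are all 1, so H_0 ≅ Z.
  H_1: rank ker ∂_1 − rank ∂_2 = (10 − 4) − 6 = 0, and the invariant factors of ∂_2 are all 1, so H_1 ≅ 0.
  H_2: rank ker ∂_2 − rank ∂_3 = (10 − 6) − 4 = 0, and the invariant factors of ∂_3 are all 1, so H_2 ≅ 0.
  H_3: rank ker ∂_3 − rank ∂_4 = (5 − 4) − 0 = 1, and there is no ∂_4, so H_3 ≅ Z.

(K is a triangulation of the 3-sphere S^3.)

H_0 = Z,  H_1 = 0,  H_2 = 0,  H_3 = Z.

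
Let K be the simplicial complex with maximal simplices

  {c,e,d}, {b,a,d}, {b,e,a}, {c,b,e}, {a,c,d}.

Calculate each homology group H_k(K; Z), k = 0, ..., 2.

H_0 ≅ Z,  H_1 ≅ Z,  H_2 = 0.

We work with the vertex ordering a < b < c < d < e. The simplices of K, each written with vertices in increasing order, are:

  0-simplices (5): a, b, c, d, e
  1-simplices (10): ab, ac, ad, ae, bc, bd, be, cd, ce, de
  2-simplices (5): abd, abe, acd, bce, cde

so the chain groups are C_0 ≅ Z^5, C_1 ≅ Z^10, C_2 ≅ Z^5.

∂_1: C_1 → C_0 maps an edge to its endpoints' difference, ∂[p,q] = q − p. For instance
  ∂de = e − d.
The 5×10 boundary matrix has rank 4 and Smith normal form diag(1,1,1,1).

∂_2: C_2 → C_1 acts by ∂[p,q,r] = [q,r] − [p,r] + [p,q]. For instance
  ∂cde = de − ce + cd,
  ∂abe = be − ae + ab.
The resulting 10×5 matrix has rank 5, and its Smith normal form has invariant factors (1,1,1,1,1).

Computing H_k = (kernel of ∂_k) / (image of ∂_{k+1}):

  H_0: rank C_0 − rank ∂_1 = 5 − 4 = 1, and the invariant factors of ∂_1 are all 1, so H_0 = Z.
  H_1: rank ker ∂_1 − rank ∂_2 = (10 − 4) − 5 = 1, and the invariant factors of ∂_2 are all 1, so H_1 = Z.
  H_2: rank ker ∂_2 − rank ∂_3 = (5 − 5) − 0 = 0, and there is no ∂_3, so H_2 = 0.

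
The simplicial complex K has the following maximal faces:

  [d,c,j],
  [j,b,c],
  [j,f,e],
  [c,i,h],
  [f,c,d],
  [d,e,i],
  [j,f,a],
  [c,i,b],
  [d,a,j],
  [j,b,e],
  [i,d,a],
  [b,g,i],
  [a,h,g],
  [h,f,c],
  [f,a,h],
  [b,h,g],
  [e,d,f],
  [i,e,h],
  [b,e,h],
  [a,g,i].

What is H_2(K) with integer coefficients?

Fix the vertex order a < b < c < d < e < f < g < h < i < j and write every simplex with vertices in increasing order. Then dim K = 2 and the simplices of K are:

  0-simplices (10): a, b, c, d, e, f, g, h, i, j
  1-simplices (30): ad, af, ag, ah, ai, aj, bc, be, bg, bh, bi, bj, cd, cf, ch, ci, cj, de, df, di, dj, ef, eh, ei, ej, fh, fj, gh, gi, hi
  2-simplices (20): adi, adj, afh, afj, agh, agi, bci, bcj, beh, bej, bgh, bgi, cdf, cdj, cfh, chi, def, dei, efj, ehi

Hence C_0 ≅ Z^10, C_1 ≅ Z^30, C_2 ≅ Z^20.

∂_1: C_1 → C_0 sends each edge [p,q] (with p < q) to q − p. For instance
  ∂ag = g − a.
As a 10×30 matrix over Z this has rank 9, with invariant factors (1,1,1,1,1,1,1,1,1).

Boundary ∂_2: C_2 → C_1 maps a triangle to the signed sum of its edges. For instance
  ∂dei = ei − di + de,
  ∂cdf = df − cf + cd.
As a 30×20 matrix over Z this has rank 20, with invariant factors (1,1,1,1,1,1,1,1,1,1,1,1,1,1,1,1,1,1,1,2).

Now H_k = ker ∂_k / im ∂_{k+1}, so:

  H_2: rank ker ∂_2 − rank ∂_3 = (20 − 20) − 0 = 0, and there is no ∂_3, so H_2 ≅ 0.

(K is a triangulation of the Klein bottle.)

H_2 = 0.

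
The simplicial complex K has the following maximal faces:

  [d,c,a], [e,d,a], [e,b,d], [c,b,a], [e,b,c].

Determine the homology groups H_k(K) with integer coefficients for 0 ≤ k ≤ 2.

We work with the vertex ordering a < b < c < d < e. The simplices of K, each written with vertices in increasing order, are:

  0-simplices (5): a, b, c, d, e
  1-simplices (10): ab, ac, ad, ae, bc, bd, be, cd, ce, de
  2-simplices (5): abc, acd, ade, bce, bde

giving chain groups C_0 ≅ Z^5, C_1 ≅ Z^10, C_2 ≅ Z^5.

The boundary map ∂_1: C_1 → C_0 is given by ∂[p,q] = [q] − [p]. For instance
  ∂ab = b − a.
The resulting 5×10 matrix has rank 4, and its Smith normal form has invariant factors (1,1,1,1).

Boundary ∂_2: C_2 → C_1 sends each 2-simplex [p,q,r] to [q,r] − [p,r] + [p,q]. For instance
  ∂acd = cd − ad + ac,
  ∂abc = bc − ac + ab.
As a 10×5 matrix over Z this has rank 5, with invariant factors (1,1,1,1,1).

From H_k ≅ ker(∂_k) / im(∂_{k+1}) we obtain:

  H_0: rank C_0 − rank ∂_1 = 5 − 4 = 1, and the invariant factors of ∂_1 are all 1, so H_0 ≅ Z.
  H_1: rank ker ∂_1 − rank ∂_2 = (10 − 4) − 5 = 1, and the invariant factors of ∂_2 are all 1, so H_1 ≅ Z.
  H_2: rank ker ∂_2 − rank ∂_3 = (5 − 5) − 0 = 0, and there is no ∂_3, so H_2 ≅ 0.

(K is a triangulation of the Möbius band.)

H_0 = Z,  H_1 = Z,  H_2 = 0.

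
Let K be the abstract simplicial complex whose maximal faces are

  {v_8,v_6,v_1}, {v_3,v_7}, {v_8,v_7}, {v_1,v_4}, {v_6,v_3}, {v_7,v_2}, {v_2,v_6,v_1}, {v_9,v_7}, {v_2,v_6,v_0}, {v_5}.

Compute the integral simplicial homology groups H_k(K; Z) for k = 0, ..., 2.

Take the total order v_0 < v_1 < v_2 < v_3 < v_4 < v_5 < v_6 < v_7 < v_8 < v_9 on the vertex set. Then K (dimension 2) consists of the simplices:

  0-simplices (10): [v_0], [v_1], [v_2], [v_3], [v_4], [v_5], [v_6], [v_7], [v_8], [v_9]
  1-simplices (13): [v_0,v_2], [v_0,v_6], [v_1,v_2], [v_1,v_4], [v_1,v_6], [v_1,v_8], [v_2,v_6], [v_2,v_7], [v_3,v_6], [v_3,v_7], [v_6,v_8], [v_7,v_8], [v_7,v_9]
  2-simplices (3): [v_0,v_2,v_6], [v_1,v_2,v_6], [v_1,v_6,v_8]

Hence C_0 ≅ Z^10, C_1 ≅ Z^13, C_2 ≅ Z^3.

∂_1: C_1 → C_0 sends each edge [p,q] (with p < q) to q − p.
This gives a 10×13 integer matrix of rank 8; reducing to Smith normal form yields diagonal entries (1,1,1,1,1,1,1,1).

The boundary map ∂_2: C_2 → C_1 acts by ∂[p,q,r] = [q,r] − [p,r] + [p,q]. For instance
  ∂[v_1,v_6,v_8] = [v_6,v_8] − [v_1,v_8] + [v_1,v_6],
  ∂[v_0,v_2,v_6] = [v_2,v_6] − [v_0,v_6] + [v_0,v_2].
As a 13×3 matrix over Z this has rank 3, with invariant factors (1,1,1).

Now H_k = ker ∂_k / im ∂_{k+1}, so:

  H_0: rank C_0 − rank ∂_1 = 10 − 8 = 2, and the invariant factors of ∂_1 are all 1, so H_0 ≅ Z^2.
  H_1: rank ker ∂_1 − rank ∂_2 = (13 − 8) − 3 = 2, and the invariant factors of ∂_2 are all 1, so H_1 ≅ Z^2.
  H_2: rank ker ∂_2 − rank ∂_3 = (3 − 3) − 0 = 0, and there is no ∂_3, so H_2 ≅ 0.

H_0 ≅ Z^2,  H_1 ≅ Z^2,  H_2 = 0.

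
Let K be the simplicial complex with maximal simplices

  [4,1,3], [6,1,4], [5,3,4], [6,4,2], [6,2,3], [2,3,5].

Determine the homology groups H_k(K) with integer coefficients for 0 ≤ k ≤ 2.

H_0 ≅ Z,  H_1 ≅ Z,  H_2 = 0.

Take the total order 1 < 2 < 3 < 4 < 5 < 6 on the vertex set. Then K (dimension 2) consists of the simplices:

  0-simplices (6): [1], [2], [3], [4], [5], [6]
  1-simplices (12): [1,3], [1,4], [1,6], [2,3], [2,4], [2,5], [2,6], [3,4], [3,5], [3,6], [4,5], [4,6]
  2-simplices (6): [1,3,4], [1,4,6], [2,3,5], [2,3,6], [2,4,6], [3,4,5]

Hence C_0 ≅ Z^6, C_1 ≅ Z^12, C_2 ≅ Z^6.

Boundary ∂_1: C_1 → C_0 maps an edge to its endpoints' difference, ∂[p,q] = q − p.
This gives a 6×12 integer matrix of rank 5; reducing to Smith normal form yields diagonal entries (1,1,1,1,1).

Boundary ∂_2: C_2 → C_1 maps a triangle to the signed sum of its edges. For instance
  ∂[1,4,6] = [4,6] − [1,6] + [1,4],
  ∂[3,4,5] = [4,5] − [3,5] + [3,4].
As a 12×6 matrix over Z this has rank 6, with invariant factors (1,1,1,1,1,1).

Reading off H_k = ker ∂_k / im ∂_{k+1}:

  H_0: rank C_0 − rank ∂_1 = 6 − 5 = 1, and the invariant factors of ∂_1 are all 1, so H_0 ≅ Z.
  H_1: rank ker ∂_1 − rank ∂_2 = (12 − 5) − 6 = 1, and the invariant factors of ∂_2 are all 1, so H_1 ≅ Z.
  H_2: rank ker ∂_2 − rank ∂_3 = (6 − 6) − 0 = 0, and there is no ∂_3, so H_2 ≅ 0.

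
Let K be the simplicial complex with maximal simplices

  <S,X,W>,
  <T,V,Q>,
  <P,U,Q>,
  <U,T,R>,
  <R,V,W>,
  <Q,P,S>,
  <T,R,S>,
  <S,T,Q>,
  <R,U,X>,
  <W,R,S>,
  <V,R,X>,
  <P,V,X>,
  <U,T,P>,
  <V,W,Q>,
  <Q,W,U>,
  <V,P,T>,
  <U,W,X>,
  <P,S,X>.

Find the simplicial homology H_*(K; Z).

K has 9 vertices, 27 edges, 18 triangles.
rank ∂_0 = 0, rank ∂_1 = 8 ⇒ b_0 = 9 − 0 − 8 = 1; all invariant factors of ∂_1 are 1 so no torsion. So H_0 ≅ Z.
rank ∂_1 = 8, rank ∂_2 = 18 ⇒ b_1 = 27 − 8 − 18 = 1; ∂_2 has invariant factor(s) [2] giving torsion. So H_1 ≅ Z ⊕ Z/2.
rank ∂_2 = 18, rank ∂_3 = 0 ⇒ b_2 = 18 − 18 − 0 = 0. So H_2 ≅ 0.

H_0 ≅ Z,  H_1 ≅ Z ⊕ Z/2,  H_2 = 0.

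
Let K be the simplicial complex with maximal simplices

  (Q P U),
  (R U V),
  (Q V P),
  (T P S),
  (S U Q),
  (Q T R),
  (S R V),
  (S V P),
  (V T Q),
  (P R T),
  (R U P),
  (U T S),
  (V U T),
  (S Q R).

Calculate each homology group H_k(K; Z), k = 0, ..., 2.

We work with the vertex ordering P < Q < R < S < T < U < V. The simplices of K, each written with vertices in increasing order, are:

  0-simplices (7): P, Q, R, S, T, U, V
  1-simplices (21): PQ, PR, PS, PT, PU, PV, QR, QS, QT, QU, QV, RS, RT, RU, RV, ST, SU, SV, TU, TV, UV
  2-simplices (14): PQU, PQV, PRT, PRU, PST, PSV, QRS, QRT, QSU, QTV, RSV, RUV, STU, TUV

so the chain groups are C_0 ≅ Z^7, C_1 ≅ Z^21, C_2 ≅ Z^14.

∂_1: C_1 → C_0 maps an edge to its endpoints' difference, ∂[p,q] = q − p. For instance
  ∂RT = T − R.
The resulting 7×21 matrix has rank 6, and its Smith normal form has invariant factors (1,1,1,1,1,1).

∂_2: C_2 → C_1 sends each 2-simplex [p,q,r] to [q,r] − [p,r] + [p,q]. For instance
  ∂TUV = UV − TV + TU,
  ∂PRT = RT − PT + PR.
As a 21×14 matrix over Z this has rank 13, with invariant factors (1,1,1,1,1,1,1,1,1,1,1,1,1).

Computing H_k = (kernel of ∂_k) / (image of ∂_{k+1}):

  H_0: rank C_0 − rank ∂_1 = 7 − 6 = 1, and the invariant factors of ∂_1 are all 1, so H_0 ≅ Z.
  H_1: rank ker ∂_1 − rank ∂_2 = (21 − 6) − 13 = 2, and the invariant factors of ∂_2 are all 1, so H_1 ≅ Z^2.
  H_2: rank ker ∂_2 − rank ∂_3 = (14 − 13) − 0 = 1, and there is no ∂_3, so H_2 ≅ Z.

H_0 = Z,  H_1 = Z^2,  H_2 = Z.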